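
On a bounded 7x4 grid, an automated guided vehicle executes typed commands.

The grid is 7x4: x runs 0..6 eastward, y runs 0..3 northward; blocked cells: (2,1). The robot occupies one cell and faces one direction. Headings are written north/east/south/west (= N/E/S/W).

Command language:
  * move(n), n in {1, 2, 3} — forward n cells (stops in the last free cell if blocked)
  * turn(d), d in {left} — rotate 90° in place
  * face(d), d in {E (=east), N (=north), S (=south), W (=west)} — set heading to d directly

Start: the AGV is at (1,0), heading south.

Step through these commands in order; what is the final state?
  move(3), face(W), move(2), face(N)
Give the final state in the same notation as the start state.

at (0,0), heading north

from: at (1,0), heading south
1. move(3) → at (1,0), heading south
2. face(W) → at (1,0), heading west
3. move(2) → at (0,0), heading west
4. face(N) → at (0,0), heading north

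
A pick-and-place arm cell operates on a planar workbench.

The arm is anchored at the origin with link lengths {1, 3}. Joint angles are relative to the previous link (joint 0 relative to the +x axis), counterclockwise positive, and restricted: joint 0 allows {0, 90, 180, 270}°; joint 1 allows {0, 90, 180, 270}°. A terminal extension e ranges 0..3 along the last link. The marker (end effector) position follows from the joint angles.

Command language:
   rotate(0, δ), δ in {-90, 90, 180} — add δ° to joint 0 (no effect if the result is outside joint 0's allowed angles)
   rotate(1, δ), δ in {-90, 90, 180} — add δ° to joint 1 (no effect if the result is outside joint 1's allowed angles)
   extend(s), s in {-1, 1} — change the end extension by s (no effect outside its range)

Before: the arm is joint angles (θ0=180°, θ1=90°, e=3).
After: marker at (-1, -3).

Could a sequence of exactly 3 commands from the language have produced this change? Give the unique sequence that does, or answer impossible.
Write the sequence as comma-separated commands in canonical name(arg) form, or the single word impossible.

extend(-1), extend(-1), extend(-1)

t0: joint angles (θ0=180°, θ1=90°, e=3)
step 1 (extend(-1)): joint angles (θ0=180°, θ1=90°, e=2)
step 2 (extend(-1)): joint angles (θ0=180°, θ1=90°, e=1)
step 3 (extend(-1)): joint angles (θ0=180°, θ1=90°, e=0)
no rival 3-sequence matches.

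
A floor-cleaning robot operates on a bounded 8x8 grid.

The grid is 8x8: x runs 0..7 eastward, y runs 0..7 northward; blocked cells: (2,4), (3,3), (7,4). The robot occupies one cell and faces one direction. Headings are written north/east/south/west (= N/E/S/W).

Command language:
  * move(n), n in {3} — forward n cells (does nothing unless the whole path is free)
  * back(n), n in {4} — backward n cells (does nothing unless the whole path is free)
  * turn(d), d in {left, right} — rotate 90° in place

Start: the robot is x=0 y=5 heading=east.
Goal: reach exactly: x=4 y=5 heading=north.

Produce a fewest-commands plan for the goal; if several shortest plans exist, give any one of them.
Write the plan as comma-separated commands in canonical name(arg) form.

turn(left), turn(left), back(4), turn(right)

from: x=0 y=5 heading=east
step 1 (turn(left)): x=0 y=5 heading=north
step 2 (turn(left)): x=0 y=5 heading=west
step 3 (back(4)): x=4 y=5 heading=west
step 4 (turn(right)): x=4 y=5 heading=north
no 3-step plan works, so 4 is optimal.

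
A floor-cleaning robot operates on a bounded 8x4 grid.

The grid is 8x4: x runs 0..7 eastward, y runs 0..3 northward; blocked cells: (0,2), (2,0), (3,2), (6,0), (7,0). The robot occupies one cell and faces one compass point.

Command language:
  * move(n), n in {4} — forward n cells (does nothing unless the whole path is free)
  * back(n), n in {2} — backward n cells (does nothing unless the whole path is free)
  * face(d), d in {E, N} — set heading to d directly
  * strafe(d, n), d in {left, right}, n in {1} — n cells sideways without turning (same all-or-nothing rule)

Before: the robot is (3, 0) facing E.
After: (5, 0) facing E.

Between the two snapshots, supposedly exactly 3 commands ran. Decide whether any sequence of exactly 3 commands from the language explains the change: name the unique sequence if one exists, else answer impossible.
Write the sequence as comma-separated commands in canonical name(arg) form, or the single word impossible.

checked all 3-command options: none fits.

impossible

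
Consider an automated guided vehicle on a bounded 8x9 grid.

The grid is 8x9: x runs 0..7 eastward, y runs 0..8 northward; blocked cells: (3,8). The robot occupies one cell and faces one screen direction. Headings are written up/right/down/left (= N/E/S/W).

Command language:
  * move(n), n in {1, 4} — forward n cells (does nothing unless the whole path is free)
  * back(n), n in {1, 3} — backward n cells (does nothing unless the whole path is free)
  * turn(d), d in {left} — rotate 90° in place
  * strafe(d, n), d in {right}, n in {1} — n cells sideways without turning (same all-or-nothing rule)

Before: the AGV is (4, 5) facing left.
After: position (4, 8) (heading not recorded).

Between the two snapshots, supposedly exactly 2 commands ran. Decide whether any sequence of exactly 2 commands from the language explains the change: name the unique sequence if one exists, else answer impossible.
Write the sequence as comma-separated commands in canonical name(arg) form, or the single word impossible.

key: running back(3) before turn(left) would end elsewhere — order is forced
t0: (4, 5) facing left
1. turn(left) → (4, 5) facing down
2. back(3) → (4, 8) facing down
no other 2-command option fits: unique.

turn(left), back(3)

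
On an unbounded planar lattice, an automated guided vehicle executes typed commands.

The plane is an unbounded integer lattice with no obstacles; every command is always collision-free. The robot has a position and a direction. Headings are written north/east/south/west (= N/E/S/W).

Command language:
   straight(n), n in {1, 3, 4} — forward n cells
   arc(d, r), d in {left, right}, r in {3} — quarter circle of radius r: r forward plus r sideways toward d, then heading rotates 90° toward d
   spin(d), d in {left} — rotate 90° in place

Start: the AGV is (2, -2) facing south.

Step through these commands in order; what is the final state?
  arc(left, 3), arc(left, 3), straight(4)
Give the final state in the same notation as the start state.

t0: (2, -2) facing south
t=1 arc(left, 3) ⇒ (5, -5) facing east
t=2 arc(left, 3) ⇒ (8, -2) facing north
t=3 straight(4) ⇒ (8, 2) facing north

(8, 2) facing north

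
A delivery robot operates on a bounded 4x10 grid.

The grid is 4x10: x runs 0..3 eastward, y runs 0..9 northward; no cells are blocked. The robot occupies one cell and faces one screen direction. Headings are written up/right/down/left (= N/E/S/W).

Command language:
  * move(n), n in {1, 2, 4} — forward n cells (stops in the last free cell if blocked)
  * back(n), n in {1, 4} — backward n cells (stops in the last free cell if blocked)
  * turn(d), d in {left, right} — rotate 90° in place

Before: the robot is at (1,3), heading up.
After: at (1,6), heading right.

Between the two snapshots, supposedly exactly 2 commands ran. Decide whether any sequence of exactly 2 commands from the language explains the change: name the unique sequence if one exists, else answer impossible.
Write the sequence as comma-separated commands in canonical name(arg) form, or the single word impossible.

impossible

every 2-command combo misses the target.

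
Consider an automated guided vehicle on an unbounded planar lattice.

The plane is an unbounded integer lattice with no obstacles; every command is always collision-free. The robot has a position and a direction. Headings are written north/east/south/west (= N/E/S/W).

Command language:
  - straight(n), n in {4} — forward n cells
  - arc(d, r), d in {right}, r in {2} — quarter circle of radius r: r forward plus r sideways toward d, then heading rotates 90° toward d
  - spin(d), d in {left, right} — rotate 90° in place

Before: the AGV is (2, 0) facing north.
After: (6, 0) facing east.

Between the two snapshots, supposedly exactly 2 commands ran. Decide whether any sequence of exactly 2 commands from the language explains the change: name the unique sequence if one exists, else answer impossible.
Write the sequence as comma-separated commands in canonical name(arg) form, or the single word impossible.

spin(right), straight(4)

key: order matters: swapping spin(right) and straight(4) lands elsewhere
begin: (2, 0) facing north
t=1 spin(right) ⇒ (2, 0) facing east
t=2 straight(4) ⇒ (6, 0) facing east
uniquely the one of 16 2-step routes that fits.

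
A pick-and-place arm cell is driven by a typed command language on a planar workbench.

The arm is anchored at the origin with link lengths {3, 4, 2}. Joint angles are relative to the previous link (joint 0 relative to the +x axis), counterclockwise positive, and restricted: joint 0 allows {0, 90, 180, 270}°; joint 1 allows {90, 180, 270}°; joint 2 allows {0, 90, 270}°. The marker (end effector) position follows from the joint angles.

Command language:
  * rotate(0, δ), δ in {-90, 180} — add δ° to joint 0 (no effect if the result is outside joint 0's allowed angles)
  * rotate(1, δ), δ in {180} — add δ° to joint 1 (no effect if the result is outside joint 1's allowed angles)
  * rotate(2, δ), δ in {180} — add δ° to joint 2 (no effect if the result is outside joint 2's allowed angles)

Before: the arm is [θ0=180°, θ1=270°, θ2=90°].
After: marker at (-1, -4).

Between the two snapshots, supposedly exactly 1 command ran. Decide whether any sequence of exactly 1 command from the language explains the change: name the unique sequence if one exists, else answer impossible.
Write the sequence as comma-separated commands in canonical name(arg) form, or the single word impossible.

rotate(1, 180)

t0: [θ0=180°, θ1=270°, θ2=90°]
t=1 rotate(1, 180) ⇒ [θ0=180°, θ1=90°, θ2=90°]
all 4 alternatives checked — unique.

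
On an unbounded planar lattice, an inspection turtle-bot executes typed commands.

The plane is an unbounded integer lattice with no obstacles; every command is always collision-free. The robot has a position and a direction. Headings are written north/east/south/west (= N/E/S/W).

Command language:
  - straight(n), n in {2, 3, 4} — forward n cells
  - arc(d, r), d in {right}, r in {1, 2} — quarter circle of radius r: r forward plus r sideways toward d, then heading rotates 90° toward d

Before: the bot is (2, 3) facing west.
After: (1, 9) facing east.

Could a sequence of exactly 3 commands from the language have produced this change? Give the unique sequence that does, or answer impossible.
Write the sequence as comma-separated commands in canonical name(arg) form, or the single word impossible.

key: running arc(right, 1) before arc(right, 2) would end elsewhere — order is forced
start: (2, 3) facing west
[1] after arc(right, 2): (0, 5) facing north
[2] after straight(3): (0, 8) facing north
[3] after arc(right, 1): (1, 9) facing east
all 125 alternatives checked — unique.

arc(right, 2), straight(3), arc(right, 1)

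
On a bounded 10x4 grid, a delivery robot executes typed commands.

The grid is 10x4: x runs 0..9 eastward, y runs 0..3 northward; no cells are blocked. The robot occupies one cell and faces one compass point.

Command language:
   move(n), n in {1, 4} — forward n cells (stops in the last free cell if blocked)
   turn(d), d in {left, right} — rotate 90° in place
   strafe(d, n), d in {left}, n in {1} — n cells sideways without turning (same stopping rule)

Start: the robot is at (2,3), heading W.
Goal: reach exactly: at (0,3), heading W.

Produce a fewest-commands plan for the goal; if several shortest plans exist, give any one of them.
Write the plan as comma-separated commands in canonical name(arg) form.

move(4)

begin: at (2,3), heading W
step 1 (move(4)): at (0,3), heading W
nothing shorter than 1 reaches the goal.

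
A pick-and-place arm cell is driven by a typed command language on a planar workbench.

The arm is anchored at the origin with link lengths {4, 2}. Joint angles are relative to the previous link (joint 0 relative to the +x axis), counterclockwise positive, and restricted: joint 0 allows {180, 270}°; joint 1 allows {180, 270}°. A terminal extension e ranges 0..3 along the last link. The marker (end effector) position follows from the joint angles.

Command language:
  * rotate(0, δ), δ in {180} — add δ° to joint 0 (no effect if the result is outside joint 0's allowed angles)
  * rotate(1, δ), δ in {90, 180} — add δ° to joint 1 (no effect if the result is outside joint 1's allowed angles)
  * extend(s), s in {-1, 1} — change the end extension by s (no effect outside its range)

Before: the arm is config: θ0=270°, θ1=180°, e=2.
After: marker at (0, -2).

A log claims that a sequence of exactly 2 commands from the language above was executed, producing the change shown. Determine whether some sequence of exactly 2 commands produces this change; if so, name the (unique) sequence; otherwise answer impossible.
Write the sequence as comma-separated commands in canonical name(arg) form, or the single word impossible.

extend(-1), extend(-1)

start: config: θ0=270°, θ1=180°, e=2
[1] after extend(-1): config: θ0=270°, θ1=180°, e=1
[2] after extend(-1): config: θ0=270°, θ1=180°, e=0
no other 2-command option fits: unique.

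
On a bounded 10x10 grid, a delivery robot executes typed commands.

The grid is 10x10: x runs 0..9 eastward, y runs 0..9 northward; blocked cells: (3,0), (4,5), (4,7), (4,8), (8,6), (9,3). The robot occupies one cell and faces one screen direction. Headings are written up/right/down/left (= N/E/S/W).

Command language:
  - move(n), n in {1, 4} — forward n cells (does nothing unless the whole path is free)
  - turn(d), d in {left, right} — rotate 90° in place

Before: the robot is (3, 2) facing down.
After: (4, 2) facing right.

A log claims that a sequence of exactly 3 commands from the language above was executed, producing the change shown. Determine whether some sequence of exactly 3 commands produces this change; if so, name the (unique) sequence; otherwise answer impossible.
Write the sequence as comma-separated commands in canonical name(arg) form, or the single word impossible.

move(4), turn(left), move(1)

key: order matters: swapping move(4) and move(1) lands elsewhere
t0: (3, 2) facing down
t=1 move(4) ⇒ (3, 2) facing down
t=2 turn(left) ⇒ (3, 2) facing right
t=3 move(1) ⇒ (4, 2) facing right
uniquely the one of 64 3-step routes that fits.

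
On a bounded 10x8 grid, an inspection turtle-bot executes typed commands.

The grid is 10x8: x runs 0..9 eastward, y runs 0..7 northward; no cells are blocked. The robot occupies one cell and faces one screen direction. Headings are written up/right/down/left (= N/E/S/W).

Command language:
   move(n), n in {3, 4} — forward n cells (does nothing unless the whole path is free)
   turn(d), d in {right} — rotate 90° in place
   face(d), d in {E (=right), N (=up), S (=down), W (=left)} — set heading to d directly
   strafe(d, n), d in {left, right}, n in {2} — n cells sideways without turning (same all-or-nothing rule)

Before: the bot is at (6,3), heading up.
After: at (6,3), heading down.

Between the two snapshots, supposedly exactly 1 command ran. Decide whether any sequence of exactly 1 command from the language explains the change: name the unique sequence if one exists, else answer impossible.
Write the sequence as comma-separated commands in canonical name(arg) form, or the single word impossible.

key: parked at (6,3) the whole time — nothing moves the robot
initial: at (6,3), heading up
1. face(S) → at (6,3), heading down
no rival 1-sequence matches.

face(S)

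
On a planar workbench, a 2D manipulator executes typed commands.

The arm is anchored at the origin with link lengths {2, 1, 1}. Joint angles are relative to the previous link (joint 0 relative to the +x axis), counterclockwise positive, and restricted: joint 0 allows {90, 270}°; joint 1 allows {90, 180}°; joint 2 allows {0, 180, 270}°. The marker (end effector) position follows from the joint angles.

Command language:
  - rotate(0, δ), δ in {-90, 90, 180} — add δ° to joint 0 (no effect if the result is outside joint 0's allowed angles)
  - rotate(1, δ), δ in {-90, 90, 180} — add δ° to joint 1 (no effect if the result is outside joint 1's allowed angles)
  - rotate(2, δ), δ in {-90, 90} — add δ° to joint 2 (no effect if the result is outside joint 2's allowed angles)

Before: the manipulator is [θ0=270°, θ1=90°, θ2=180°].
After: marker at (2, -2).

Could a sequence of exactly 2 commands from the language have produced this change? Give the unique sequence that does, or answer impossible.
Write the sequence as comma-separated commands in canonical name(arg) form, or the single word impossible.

start: [θ0=270°, θ1=90°, θ2=180°]
t=1 rotate(2, 90) ⇒ [θ0=270°, θ1=90°, θ2=270°]
t=2 rotate(2, 90) ⇒ [θ0=270°, θ1=90°, θ2=0°]
no other 2-command option fits: unique.

rotate(2, 90), rotate(2, 90)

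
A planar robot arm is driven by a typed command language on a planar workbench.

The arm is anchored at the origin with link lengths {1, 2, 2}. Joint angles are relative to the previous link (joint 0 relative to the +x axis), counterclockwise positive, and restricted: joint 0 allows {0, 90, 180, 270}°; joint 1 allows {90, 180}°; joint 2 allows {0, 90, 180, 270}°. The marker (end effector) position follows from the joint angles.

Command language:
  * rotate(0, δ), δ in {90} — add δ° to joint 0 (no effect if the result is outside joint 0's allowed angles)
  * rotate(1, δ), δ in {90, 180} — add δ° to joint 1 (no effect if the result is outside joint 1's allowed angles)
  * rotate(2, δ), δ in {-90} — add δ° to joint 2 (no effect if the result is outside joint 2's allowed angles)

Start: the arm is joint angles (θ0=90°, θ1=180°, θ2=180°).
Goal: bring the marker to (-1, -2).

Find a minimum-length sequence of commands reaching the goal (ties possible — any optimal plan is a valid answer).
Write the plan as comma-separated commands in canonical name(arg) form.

rotate(2, -90), rotate(0, 90), rotate(0, 90), rotate(0, 90)

from: joint angles (θ0=90°, θ1=180°, θ2=180°)
1. rotate(2, -90) → joint angles (θ0=90°, θ1=180°, θ2=90°)
2. rotate(0, 90) → joint angles (θ0=180°, θ1=180°, θ2=90°)
3. rotate(0, 90) → joint angles (θ0=270°, θ1=180°, θ2=90°)
4. rotate(0, 90) → joint angles (θ0=0°, θ1=180°, θ2=90°)
no 3-step plan works, so 4 is optimal.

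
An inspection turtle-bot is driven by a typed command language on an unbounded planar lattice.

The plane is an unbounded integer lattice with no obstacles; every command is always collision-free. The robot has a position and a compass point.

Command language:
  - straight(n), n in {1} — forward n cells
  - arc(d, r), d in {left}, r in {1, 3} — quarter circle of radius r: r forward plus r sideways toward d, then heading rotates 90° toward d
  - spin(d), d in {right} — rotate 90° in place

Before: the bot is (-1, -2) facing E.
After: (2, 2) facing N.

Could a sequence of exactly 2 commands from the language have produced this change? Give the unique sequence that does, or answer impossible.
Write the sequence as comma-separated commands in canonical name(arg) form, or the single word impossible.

arc(left, 3), straight(1)

key: order matters: swapping arc(left, 3) and straight(1) lands elsewhere
start: (-1, -2) facing E
1. arc(left, 3) → (2, 1) facing N
2. straight(1) → (2, 2) facing N
uniquely the one of 16 2-step routes that fits.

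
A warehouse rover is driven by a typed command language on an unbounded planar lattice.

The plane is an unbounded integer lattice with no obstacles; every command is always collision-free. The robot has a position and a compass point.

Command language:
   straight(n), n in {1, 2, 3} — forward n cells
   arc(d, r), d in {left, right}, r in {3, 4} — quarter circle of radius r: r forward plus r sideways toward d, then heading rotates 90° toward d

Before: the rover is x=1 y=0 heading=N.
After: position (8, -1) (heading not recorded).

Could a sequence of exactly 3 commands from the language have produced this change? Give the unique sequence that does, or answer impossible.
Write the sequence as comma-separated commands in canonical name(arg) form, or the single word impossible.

arc(right, 4), arc(right, 3), straight(2)

key: order matters: swapping arc(right, 4) and straight(2) lands elsewhere
from: x=1 y=0 heading=N
t=1 arc(right, 4) ⇒ x=5 y=4 heading=E
t=2 arc(right, 3) ⇒ x=8 y=1 heading=S
t=3 straight(2) ⇒ x=8 y=-1 heading=S
uniquely the one of 343 3-step routes that fits.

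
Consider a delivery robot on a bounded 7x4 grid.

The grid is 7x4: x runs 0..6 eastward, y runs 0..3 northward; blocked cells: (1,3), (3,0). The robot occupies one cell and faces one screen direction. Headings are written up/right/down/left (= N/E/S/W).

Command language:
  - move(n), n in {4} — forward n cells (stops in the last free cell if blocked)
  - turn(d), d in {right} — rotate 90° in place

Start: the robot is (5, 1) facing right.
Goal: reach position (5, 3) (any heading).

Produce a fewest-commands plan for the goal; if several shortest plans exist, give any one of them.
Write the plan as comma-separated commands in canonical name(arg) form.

turn(right), turn(right), turn(right), move(4)

start: (5, 1) facing right
step 1 (turn(right)): (5, 1) facing down
step 2 (turn(right)): (5, 1) facing left
step 3 (turn(right)): (5, 1) facing up
step 4 (move(4)): (5, 3) facing up
nothing shorter than 4 reaches the goal.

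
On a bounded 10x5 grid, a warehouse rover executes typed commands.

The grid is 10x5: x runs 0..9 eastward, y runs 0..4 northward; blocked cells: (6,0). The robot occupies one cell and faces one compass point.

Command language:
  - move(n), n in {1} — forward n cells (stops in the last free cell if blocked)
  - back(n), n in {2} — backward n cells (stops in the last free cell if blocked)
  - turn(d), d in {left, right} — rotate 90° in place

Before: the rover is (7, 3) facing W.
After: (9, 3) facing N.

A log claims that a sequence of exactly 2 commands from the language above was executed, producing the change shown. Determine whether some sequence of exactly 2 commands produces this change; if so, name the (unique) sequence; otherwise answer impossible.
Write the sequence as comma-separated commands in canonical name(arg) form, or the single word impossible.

key: order matters: swapping back(2) and turn(right) lands elsewhere
start: (7, 3) facing W
t=1 back(2) ⇒ (9, 3) facing W
t=2 turn(right) ⇒ (9, 3) facing N
no rival 2-sequence matches.

back(2), turn(right)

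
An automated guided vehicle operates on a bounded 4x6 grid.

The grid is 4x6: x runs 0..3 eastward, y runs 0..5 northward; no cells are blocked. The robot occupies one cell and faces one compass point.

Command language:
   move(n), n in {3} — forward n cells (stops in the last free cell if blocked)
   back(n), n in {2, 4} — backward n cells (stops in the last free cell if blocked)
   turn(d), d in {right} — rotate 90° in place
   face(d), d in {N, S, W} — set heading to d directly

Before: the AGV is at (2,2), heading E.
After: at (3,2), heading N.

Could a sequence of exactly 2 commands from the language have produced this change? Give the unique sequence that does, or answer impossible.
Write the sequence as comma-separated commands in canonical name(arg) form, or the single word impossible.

move(3), face(N)

key: move(3) runs into the grid edge before its full distance
from: at (2,2), heading E
1. move(3) → at (3,2), heading E
2. face(N) → at (3,2), heading N
all 49 alternatives checked — unique.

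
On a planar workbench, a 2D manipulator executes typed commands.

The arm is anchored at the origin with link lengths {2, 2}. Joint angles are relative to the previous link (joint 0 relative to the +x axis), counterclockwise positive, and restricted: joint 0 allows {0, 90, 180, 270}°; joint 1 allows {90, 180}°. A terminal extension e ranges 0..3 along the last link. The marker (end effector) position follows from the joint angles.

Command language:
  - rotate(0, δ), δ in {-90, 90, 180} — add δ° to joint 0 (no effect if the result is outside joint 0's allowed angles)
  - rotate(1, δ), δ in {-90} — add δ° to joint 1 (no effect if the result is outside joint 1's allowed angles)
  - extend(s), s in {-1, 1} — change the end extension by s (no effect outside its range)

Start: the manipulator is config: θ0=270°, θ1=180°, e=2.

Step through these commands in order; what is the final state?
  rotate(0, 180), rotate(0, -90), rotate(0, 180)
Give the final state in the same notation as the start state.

from: config: θ0=270°, θ1=180°, e=2
1. rotate(0, 180) → config: θ0=90°, θ1=180°, e=2
2. rotate(0, -90) → config: θ0=0°, θ1=180°, e=2
3. rotate(0, 180) → config: θ0=180°, θ1=180°, e=2

config: θ0=180°, θ1=180°, e=2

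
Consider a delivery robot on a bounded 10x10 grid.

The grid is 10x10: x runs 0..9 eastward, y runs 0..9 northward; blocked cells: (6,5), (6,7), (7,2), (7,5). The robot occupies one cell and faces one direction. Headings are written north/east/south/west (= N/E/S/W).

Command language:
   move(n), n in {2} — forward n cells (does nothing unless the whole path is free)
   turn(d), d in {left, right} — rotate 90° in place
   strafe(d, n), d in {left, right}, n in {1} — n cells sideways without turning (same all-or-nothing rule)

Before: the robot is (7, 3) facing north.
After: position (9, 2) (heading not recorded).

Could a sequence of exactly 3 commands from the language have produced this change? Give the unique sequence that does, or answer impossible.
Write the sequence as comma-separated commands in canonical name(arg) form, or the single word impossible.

key: running strafe(right, 1) before turn(right) would end elsewhere — order is forced
from: (7, 3) facing north
1. turn(right) → (7, 3) facing east
2. move(2) → (9, 3) facing east
3. strafe(right, 1) → (9, 2) facing east
uniquely the one of 125 3-step routes that fits.

turn(right), move(2), strafe(right, 1)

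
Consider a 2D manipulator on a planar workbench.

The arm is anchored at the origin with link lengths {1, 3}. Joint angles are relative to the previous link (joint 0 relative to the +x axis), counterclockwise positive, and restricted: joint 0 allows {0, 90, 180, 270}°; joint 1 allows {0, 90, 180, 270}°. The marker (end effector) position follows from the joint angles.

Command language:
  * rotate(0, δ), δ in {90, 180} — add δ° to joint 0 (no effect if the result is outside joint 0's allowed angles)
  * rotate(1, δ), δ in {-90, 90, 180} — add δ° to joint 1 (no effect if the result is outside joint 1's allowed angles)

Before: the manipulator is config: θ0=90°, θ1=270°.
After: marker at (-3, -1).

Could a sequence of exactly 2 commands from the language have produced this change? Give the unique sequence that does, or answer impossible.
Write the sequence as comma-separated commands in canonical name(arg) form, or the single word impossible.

rotate(0, 90), rotate(0, 90)

from: config: θ0=90°, θ1=270°
[1] after rotate(0, 90): config: θ0=180°, θ1=270°
[2] after rotate(0, 90): config: θ0=270°, θ1=270°
no rival 2-sequence matches.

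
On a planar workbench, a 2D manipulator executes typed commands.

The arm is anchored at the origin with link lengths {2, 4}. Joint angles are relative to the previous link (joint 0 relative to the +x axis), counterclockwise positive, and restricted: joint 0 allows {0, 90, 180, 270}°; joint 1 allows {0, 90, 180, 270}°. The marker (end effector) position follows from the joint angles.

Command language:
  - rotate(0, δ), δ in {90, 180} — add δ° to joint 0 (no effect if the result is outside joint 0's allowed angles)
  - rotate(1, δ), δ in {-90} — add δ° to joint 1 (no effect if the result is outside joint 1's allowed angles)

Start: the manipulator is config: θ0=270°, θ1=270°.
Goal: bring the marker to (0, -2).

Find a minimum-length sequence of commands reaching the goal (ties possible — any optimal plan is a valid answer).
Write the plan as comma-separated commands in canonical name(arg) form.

rotate(1, -90), rotate(0, 180)

start: config: θ0=270°, θ1=270°
[1] after rotate(1, -90): config: θ0=270°, θ1=180°
[2] after rotate(0, 180): config: θ0=90°, θ1=180°
shorter routes all fall short; 2 is best.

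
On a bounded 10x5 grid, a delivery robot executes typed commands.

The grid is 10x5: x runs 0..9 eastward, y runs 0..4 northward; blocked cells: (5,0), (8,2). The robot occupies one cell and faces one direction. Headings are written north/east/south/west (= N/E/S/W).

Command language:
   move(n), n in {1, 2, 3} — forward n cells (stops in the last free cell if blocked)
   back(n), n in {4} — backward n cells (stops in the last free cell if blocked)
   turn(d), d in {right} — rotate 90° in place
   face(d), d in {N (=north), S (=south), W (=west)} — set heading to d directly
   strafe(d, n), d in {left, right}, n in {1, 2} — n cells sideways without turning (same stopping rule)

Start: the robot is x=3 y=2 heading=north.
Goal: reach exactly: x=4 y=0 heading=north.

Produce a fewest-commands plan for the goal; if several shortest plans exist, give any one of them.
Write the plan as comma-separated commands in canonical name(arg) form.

t0: x=3 y=2 heading=north
step 1 (strafe(right, 1)): x=4 y=2 heading=north
step 2 (back(4)): x=4 y=0 heading=north
minimal: 2 command(s), checked below 2.

strafe(right, 1), back(4)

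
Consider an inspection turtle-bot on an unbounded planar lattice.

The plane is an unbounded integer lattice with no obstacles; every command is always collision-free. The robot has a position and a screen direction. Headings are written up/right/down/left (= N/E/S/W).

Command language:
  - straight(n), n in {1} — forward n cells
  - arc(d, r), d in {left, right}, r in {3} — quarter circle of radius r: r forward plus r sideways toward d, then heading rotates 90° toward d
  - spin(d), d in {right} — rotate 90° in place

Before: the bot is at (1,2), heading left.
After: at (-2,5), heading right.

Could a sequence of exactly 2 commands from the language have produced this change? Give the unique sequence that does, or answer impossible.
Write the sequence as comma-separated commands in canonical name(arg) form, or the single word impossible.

key: position moved to (-2,5) AND the heading swung to E — translation plus rotation needed
initial: at (1,2), heading left
t=1 arc(right, 3) ⇒ at (-2,5), heading up
t=2 spin(right) ⇒ at (-2,5), heading right
no rival 2-sequence matches.

arc(right, 3), spin(right)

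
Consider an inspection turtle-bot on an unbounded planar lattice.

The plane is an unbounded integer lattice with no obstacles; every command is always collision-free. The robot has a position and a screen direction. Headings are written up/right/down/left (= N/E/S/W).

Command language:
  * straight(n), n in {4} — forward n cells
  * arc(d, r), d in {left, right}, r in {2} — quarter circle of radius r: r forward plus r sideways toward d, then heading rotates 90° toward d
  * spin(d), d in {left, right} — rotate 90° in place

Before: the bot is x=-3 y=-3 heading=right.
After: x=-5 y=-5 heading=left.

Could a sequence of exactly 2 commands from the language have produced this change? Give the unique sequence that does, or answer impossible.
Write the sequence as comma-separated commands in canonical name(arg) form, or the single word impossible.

spin(right), arc(right, 2)

key: order matters: swapping spin(right) and arc(right, 2) lands elsewhere
from: x=-3 y=-3 heading=right
t=1 spin(right) ⇒ x=-3 y=-3 heading=down
t=2 arc(right, 2) ⇒ x=-5 y=-5 heading=left
no rival 2-sequence matches.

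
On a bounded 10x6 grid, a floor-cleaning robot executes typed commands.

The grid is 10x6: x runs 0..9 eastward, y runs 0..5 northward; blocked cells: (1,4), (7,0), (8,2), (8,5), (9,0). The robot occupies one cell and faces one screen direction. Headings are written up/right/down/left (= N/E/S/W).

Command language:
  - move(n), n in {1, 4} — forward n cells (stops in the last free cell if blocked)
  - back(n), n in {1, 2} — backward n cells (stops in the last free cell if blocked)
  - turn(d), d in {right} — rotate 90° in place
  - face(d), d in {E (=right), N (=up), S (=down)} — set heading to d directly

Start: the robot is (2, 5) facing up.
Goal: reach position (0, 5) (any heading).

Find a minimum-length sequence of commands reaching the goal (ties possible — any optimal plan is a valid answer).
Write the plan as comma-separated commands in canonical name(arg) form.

from: (2, 5) facing up
t=1 turn(right) ⇒ (2, 5) facing right
t=2 back(2) ⇒ (0, 5) facing right
minimal: 2 command(s), checked below 2.

turn(right), back(2)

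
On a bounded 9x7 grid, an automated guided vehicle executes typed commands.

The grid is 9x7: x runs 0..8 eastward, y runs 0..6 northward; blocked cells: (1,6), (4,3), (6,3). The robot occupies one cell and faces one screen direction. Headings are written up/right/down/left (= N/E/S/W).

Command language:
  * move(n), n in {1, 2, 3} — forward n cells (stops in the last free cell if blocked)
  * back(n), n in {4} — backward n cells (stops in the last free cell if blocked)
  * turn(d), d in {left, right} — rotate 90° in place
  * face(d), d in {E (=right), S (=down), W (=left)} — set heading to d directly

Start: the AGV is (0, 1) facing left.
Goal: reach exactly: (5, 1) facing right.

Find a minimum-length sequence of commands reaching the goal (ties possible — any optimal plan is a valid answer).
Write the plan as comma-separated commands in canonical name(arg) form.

from: (0, 1) facing left
[1] after back(4): (4, 1) facing left
[2] after face(E): (4, 1) facing right
[3] after move(1): (5, 1) facing right
shorter routes all fall short; 3 is best.

back(4), face(E), move(1)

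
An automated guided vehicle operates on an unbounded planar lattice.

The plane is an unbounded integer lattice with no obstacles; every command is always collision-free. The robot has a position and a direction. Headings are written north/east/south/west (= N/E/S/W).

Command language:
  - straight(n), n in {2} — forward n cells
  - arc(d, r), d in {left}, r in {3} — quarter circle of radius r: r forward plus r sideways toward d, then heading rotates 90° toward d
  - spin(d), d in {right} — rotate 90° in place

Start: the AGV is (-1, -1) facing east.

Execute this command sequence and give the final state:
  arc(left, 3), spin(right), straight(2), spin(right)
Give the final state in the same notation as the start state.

(4, 2) facing south

from: (-1, -1) facing east
1. arc(left, 3) → (2, 2) facing north
2. spin(right) → (2, 2) facing east
3. straight(2) → (4, 2) facing east
4. spin(right) → (4, 2) facing south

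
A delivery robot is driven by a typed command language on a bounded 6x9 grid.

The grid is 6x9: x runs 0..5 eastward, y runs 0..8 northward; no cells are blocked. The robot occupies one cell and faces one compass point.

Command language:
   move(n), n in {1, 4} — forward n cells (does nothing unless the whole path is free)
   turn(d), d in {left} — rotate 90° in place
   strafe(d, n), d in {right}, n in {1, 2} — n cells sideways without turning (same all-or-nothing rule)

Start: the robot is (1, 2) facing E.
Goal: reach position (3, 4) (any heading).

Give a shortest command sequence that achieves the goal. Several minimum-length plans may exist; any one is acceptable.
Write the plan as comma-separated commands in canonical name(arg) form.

strafe(right, 2), turn(left), strafe(right, 2), move(4)

initial: (1, 2) facing E
[1] after strafe(right, 2): (1, 0) facing E
[2] after turn(left): (1, 0) facing N
[3] after strafe(right, 2): (3, 0) facing N
[4] after move(4): (3, 4) facing N
no 3-step plan works, so 4 is optimal.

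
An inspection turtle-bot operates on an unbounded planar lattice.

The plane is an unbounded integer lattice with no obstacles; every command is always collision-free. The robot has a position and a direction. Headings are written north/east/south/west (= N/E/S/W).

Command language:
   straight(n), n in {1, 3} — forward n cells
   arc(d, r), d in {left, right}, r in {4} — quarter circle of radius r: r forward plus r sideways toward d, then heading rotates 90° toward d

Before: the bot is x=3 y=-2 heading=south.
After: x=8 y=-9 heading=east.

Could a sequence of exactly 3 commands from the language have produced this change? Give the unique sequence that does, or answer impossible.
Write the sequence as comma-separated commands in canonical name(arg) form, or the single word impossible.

key: running straight(1) before straight(3) would end elsewhere — order is forced
begin: x=3 y=-2 heading=south
step 1 (straight(3)): x=3 y=-5 heading=south
step 2 (arc(left, 4)): x=7 y=-9 heading=east
step 3 (straight(1)): x=8 y=-9 heading=east
no rival 3-sequence matches.

straight(3), arc(left, 4), straight(1)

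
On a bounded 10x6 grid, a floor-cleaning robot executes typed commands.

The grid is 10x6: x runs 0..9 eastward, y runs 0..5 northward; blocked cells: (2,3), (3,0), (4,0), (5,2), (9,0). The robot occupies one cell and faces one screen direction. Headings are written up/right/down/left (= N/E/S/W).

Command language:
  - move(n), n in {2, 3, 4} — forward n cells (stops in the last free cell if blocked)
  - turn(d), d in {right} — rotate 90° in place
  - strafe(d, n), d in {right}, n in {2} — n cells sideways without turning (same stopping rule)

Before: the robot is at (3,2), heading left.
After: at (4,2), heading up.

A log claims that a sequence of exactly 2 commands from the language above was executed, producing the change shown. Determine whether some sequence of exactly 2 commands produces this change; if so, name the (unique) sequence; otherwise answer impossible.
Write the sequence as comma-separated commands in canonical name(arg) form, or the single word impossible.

turn(right), strafe(right, 2)

key: cell and facing (now N) both changed — the 2 commands mix motion and turning
from: at (3,2), heading left
1. turn(right) → at (3,2), heading up
2. strafe(right, 2) → at (4,2), heading up
no rival 2-sequence matches.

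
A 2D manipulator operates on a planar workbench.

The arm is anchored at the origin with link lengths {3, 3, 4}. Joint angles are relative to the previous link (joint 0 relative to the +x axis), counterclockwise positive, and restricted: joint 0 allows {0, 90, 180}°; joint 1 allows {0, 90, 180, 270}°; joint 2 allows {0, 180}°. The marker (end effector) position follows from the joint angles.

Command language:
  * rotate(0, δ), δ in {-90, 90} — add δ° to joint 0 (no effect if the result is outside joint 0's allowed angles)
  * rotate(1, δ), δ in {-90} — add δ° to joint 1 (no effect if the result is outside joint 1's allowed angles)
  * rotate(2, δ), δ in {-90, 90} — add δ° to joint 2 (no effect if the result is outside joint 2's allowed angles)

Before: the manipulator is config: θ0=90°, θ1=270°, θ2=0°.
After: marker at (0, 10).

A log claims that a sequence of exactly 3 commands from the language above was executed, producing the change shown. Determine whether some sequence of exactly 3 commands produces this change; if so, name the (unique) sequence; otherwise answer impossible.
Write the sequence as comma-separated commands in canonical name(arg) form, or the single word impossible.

start: config: θ0=90°, θ1=270°, θ2=0°
t=1 rotate(1, -90) ⇒ config: θ0=90°, θ1=180°, θ2=0°
t=2 rotate(1, -90) ⇒ config: θ0=90°, θ1=90°, θ2=0°
t=3 rotate(1, -90) ⇒ config: θ0=90°, θ1=0°, θ2=0°
no rival 3-sequence matches.

rotate(1, -90), rotate(1, -90), rotate(1, -90)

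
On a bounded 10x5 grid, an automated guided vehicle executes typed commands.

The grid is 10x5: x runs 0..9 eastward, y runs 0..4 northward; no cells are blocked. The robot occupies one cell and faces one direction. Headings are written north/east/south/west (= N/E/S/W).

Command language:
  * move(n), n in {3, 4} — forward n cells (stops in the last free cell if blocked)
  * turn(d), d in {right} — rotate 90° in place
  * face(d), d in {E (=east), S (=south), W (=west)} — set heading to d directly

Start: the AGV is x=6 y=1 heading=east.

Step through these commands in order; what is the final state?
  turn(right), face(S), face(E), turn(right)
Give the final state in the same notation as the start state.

x=6 y=1 heading=south

t0: x=6 y=1 heading=east
[1] after turn(right): x=6 y=1 heading=south
[2] after face(S): x=6 y=1 heading=south
[3] after face(E): x=6 y=1 heading=east
[4] after turn(right): x=6 y=1 heading=south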